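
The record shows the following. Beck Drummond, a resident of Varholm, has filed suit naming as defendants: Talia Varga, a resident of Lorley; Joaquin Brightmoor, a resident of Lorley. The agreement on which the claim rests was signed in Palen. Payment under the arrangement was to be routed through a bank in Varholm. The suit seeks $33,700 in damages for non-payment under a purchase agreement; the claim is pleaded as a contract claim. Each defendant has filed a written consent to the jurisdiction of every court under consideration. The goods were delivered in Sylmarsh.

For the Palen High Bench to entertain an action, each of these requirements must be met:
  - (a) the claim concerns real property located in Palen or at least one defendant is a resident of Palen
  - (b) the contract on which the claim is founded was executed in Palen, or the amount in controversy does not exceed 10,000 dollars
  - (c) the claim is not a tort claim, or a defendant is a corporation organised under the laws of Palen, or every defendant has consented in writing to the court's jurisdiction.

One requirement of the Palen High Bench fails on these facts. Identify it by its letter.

(a)

The Palen High Bench:
  (a) The claim does not concern real property; no defendant resides in Palen (they reside in Lorley, Lorley) — every alternative fails. Condition not met.
  (b) The contract was executed in Palen, so this disjunct is met. Met.
  (c) The claim is a contract claim, not a tort claim — that alternative is enough. Satisfied.
Only condition (a) fails.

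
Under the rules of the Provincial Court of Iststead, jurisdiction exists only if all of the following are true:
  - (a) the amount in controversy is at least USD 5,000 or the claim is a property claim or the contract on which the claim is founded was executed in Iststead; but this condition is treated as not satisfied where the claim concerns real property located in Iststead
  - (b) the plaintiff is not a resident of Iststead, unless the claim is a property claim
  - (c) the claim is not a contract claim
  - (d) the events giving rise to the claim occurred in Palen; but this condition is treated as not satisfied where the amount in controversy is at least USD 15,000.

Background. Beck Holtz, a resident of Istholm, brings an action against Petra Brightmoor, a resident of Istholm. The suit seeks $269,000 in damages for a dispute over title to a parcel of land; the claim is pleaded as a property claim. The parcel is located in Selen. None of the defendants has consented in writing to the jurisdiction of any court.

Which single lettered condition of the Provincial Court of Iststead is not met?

(d)

The Provincial Court of Iststead:
  (a) The amount in controversy is USD 269,000, which meets the USD 5,000 floor, so this disjunct is met. The carve-out does not apply: the property lies in Selen, not Iststead. Condition met.
  (b) The plaintiff resides in Istholm, which is not Iststead. Condition met.
  (c) The claim is a property claim, not a contract claim. Satisfied.
  (d) The operative events occurred in Selen, not Palen. Condition not met.
Only condition (d) fails.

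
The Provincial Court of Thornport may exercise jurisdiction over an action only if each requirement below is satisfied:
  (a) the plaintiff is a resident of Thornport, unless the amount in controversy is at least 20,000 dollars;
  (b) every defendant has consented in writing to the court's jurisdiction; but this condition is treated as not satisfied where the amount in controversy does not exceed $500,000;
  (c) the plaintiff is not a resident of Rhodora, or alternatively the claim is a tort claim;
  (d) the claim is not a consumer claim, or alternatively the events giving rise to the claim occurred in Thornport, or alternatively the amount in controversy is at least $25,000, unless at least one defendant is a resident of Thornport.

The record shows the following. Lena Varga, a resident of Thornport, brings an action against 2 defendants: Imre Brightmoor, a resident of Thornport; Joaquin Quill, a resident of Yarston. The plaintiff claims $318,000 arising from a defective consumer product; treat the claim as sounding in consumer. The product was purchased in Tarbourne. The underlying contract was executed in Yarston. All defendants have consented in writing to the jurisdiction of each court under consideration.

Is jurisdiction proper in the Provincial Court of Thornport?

The Provincial Court of Thornport:
  (a) The plaintiff resides in Thornport. Condition met.
  (b) Every defendant has filed written consent. But the carve-out bites: the amount in controversy is 318,000 dollars, within the USD 500,000 ceiling. Not satisfied.
  (c) The plaintiff resides in Thornport, which is not Rhodora — that alternative is enough. Met.
  (d) The amount in controversy is $318,000, which meets the 25,000 dollars floor, so this disjunct is met. Satisfied.
  → No jurisdiction.

No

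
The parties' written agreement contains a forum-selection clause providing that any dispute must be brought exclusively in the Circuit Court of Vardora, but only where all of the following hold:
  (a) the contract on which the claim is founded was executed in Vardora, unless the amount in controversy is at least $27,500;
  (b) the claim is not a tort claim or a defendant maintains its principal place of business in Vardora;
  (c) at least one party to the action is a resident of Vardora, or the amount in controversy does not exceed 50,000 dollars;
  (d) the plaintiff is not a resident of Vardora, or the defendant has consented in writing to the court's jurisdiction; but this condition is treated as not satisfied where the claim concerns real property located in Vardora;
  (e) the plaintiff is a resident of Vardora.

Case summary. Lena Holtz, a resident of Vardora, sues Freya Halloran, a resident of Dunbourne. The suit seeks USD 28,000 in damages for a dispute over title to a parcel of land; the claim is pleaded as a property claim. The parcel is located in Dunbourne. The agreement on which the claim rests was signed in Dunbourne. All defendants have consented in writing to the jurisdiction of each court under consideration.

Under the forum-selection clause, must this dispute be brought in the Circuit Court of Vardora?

The Circuit Court of Vardora:
  (a) The contract was executed in Dunbourne, not Vardora. However, the amount in controversy is 28,000 dollars, which meets the USD 27,500 floor, so the 'unless' proviso supplies this condition. Condition met.
  (b) The claim is a property claim, not a tort claim, so this disjunct is met. Satisfied.
  (c) Lena Holtz resides in Vardora, so one alternative holds. Condition met.
  (d) Every defendant has filed written consent, which satisfies one of the alternatives. And the carve-out is inapplicable — the property lies in Dunbourne, not Vardora. Condition met.
  (e) The plaintiff resides in Vardora. Condition met.
  → The clause applies.

Yes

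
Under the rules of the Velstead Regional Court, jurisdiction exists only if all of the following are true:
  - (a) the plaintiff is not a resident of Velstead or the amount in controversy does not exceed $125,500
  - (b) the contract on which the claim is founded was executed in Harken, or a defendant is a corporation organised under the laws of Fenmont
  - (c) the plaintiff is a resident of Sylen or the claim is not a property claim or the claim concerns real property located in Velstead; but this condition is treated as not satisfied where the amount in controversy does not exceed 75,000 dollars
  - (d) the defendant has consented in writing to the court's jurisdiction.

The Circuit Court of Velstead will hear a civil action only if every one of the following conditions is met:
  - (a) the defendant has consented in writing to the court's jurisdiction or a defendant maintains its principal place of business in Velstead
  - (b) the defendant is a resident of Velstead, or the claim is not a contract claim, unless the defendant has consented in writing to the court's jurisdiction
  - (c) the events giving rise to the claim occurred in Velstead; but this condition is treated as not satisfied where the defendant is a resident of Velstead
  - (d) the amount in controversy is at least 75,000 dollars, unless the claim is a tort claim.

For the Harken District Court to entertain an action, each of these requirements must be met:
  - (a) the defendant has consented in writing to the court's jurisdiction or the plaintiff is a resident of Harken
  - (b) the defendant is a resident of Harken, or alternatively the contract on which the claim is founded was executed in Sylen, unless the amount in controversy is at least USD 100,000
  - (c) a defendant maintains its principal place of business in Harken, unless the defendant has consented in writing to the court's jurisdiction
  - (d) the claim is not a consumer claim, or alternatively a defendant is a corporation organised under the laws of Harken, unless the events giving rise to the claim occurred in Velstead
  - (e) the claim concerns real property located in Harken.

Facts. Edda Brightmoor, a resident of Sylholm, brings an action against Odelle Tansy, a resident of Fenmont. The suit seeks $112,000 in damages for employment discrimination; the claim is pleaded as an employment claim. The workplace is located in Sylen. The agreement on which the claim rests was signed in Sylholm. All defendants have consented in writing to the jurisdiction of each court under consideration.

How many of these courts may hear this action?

The Velstead Regional Court:
  (a) The plaintiff resides in Sylholm, which is not Velstead, so one alternative holds. Satisfied.
  (b) The contract was executed in Sylholm, not Harken; no defendant is a corporation — no alternative holds. Not satisfied.
  (c) The claim is an employment claim, not a property claim — that alternative is enough. The carve-out does not apply: the amount in controversy is 112,000 dollars, above the 75,000 dollars ceiling. Satisfied.
  (d) Every defendant has filed written consent. Condition met.
  → At least one condition fails; no jurisdiction.
The Circuit Court of Velstead:
  (a) Every defendant has filed written consent, which satisfies one of the alternatives. Satisfied.
  (b) The claim is an employment claim, not a contract claim, so this disjunct is met. Satisfied.
  (c) The operative events occurred in Sylen, not Velstead. Not met.
  (d) The amount in controversy is 112,000 dollars, which meets the $75,000 floor. Met.
  → No jurisdiction.
The Harken District Court:
  (a) Every defendant has filed written consent, so one alternative holds. Met.
  (b) The defendant resides in Fenmont, not Harken; the contract was executed in Sylholm, not Sylen — no alternative holds. The proviso rescues it, though: the amount in controversy is 112,000 dollars, which meets the $100,000 floor. Satisfied.
  (c) No defendant is a corporation. However, every defendant has filed written consent, so the 'unless' proviso supplies this condition. Met.
  (d) The claim is an employment claim, not a consumer claim, which satisfies one of the alternatives. Met.
  (e) The claim does not concern real property. Fails.
  → Not every requirement is met — no jurisdiction.
No court satisfies all of its conditions.

0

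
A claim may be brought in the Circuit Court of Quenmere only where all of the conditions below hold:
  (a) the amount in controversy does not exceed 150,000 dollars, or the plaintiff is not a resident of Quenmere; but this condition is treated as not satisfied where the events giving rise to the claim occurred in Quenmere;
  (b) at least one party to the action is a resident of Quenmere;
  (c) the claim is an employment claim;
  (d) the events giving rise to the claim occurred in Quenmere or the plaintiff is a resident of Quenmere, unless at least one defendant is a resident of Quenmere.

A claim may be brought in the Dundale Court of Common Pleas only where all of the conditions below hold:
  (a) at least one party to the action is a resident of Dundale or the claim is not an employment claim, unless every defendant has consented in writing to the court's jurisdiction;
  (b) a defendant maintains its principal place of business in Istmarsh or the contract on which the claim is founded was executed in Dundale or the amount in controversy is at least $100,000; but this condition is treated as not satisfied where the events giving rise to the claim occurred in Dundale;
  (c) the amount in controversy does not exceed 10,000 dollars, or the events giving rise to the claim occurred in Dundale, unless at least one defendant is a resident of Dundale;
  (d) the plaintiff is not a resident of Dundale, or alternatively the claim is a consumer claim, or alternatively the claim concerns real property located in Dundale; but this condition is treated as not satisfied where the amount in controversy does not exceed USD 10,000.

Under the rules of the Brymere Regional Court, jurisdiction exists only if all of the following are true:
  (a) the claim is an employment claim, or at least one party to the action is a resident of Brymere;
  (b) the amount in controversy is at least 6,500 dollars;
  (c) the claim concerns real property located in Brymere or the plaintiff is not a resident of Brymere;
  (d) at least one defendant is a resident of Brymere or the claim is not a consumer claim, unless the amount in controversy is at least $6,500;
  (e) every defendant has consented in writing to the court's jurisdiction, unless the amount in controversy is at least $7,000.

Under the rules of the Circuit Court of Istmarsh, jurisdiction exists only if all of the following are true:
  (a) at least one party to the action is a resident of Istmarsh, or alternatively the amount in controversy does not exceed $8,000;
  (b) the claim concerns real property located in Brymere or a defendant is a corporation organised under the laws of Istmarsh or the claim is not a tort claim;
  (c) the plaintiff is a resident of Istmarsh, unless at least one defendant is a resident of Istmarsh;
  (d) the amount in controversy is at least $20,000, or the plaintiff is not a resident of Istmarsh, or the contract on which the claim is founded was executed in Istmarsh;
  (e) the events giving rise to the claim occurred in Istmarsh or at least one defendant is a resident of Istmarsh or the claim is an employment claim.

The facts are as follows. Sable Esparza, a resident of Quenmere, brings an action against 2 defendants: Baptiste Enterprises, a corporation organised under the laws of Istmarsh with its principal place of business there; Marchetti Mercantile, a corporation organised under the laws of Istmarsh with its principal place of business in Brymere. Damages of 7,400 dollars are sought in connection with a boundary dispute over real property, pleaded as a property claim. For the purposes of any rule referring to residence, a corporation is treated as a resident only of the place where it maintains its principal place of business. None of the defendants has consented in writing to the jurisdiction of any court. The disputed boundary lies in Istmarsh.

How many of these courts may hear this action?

The Circuit Court of Quenmere:
  (a) The amount in controversy is $7,400, within the $150,000 ceiling — that alternative is enough. The carve-out does not apply: the operative events occurred in Istmarsh, not Quenmere. Condition met.
  (b) Sable Esparza resides in Quenmere. Satisfied.
  (c) The claim is a property claim, not an employment claim. Not met.
  (d) The plaintiff resides in Quenmere, so this disjunct is met. Satisfied.
  → At least one condition fails; no jurisdiction.
The Dundale Court of Common Pleas:
  (a) The claim is a property claim, not an employment claim, so one alternative holds. Satisfied.
  (b) Baptiste Enterprises has its principal place of business in Istmarsh, which satisfies one of the alternatives. And the carve-out is inapplicable — the operative events occurred in Istmarsh, not Dundale. Satisfied.
  (c) The amount in controversy is $7,400, within the 10,000 dollars ceiling — that alternative is enough. Met.
  (d) The plaintiff resides in Quenmere, which is not Dundale, so one alternative holds. But the amount in controversy is $7,400, within the 10,000 dollars ceiling, triggering the carve-out and defeating this condition. Not met.
  → No jurisdiction.
The Brymere Regional Court:
  (a) Marchetti Mercantile resides in Brymere, so this disjunct is met. Met.
  (b) The amount in controversy is $7,400, which meets the $6,500 floor. Met.
  (c) The plaintiff resides in Quenmere, which is not Brymere — that alternative is enough. Condition met.
  (d) Marchetti Mercantile resides in Brymere, so this disjunct is met. Condition met.
  (e) No such written consent has been filed. The proviso rescues it, though: the amount in controversy is $7,400, which meets the 7,000 dollars floor. Condition met.
  → All conditions met; jurisdiction exists.
The Circuit Court of Istmarsh:
  (a) Baptiste Enterprises resides in Istmarsh, so one alternative holds. Condition met.
  (b) Baptiste Enterprises is organised under the laws of Istmarsh, so this disjunct is met. Met.
  (c) The plaintiff resides in Quenmere, not Istmarsh. However, Baptiste Enterprises resides in Istmarsh, so the 'unless' proviso supplies this condition. Condition met.
  (d) The plaintiff resides in Quenmere, which is not Istmarsh, so this disjunct is met. Met.
  (e) The operative events occurred in Istmarsh, so one alternative holds. Met.
  → The court has jurisdiction.
Courts with jurisdiction: the Brymere Regional Court, the Circuit Court of Istmarsh — 2 in total.

2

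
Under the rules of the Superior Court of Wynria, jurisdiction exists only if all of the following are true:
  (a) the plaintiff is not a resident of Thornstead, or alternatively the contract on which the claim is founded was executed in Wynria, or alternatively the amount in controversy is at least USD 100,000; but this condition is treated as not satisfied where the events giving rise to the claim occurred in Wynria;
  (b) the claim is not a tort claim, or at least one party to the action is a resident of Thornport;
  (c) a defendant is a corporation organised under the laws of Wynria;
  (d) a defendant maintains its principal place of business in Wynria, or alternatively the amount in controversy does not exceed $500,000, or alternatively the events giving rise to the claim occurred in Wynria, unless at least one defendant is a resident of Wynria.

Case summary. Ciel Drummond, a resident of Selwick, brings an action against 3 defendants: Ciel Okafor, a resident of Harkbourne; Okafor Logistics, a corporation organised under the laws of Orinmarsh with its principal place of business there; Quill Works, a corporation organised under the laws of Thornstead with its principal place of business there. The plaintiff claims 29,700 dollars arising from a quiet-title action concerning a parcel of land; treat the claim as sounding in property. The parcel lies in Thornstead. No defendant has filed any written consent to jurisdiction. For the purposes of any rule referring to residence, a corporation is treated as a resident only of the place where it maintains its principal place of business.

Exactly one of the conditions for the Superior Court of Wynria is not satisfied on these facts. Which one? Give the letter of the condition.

The Superior Court of Wynria:
  (a) The plaintiff resides in Selwick, which is not Thornstead, which satisfies one of the alternatives. The exception is not triggered, since the operative events occurred in Thornstead, not Wynria. Condition met.
  (b) The claim is a property claim, not a tort claim — that alternative is enough. Condition met.
  (c) The corporate defendant(s) are organised in Orinmarsh, Thornstead, not Wynria. Fails.
  (d) The amount in controversy is USD 29,700, within the USD 500,000 ceiling, so this disjunct is met. Satisfied.
Only condition (c) fails.

(c)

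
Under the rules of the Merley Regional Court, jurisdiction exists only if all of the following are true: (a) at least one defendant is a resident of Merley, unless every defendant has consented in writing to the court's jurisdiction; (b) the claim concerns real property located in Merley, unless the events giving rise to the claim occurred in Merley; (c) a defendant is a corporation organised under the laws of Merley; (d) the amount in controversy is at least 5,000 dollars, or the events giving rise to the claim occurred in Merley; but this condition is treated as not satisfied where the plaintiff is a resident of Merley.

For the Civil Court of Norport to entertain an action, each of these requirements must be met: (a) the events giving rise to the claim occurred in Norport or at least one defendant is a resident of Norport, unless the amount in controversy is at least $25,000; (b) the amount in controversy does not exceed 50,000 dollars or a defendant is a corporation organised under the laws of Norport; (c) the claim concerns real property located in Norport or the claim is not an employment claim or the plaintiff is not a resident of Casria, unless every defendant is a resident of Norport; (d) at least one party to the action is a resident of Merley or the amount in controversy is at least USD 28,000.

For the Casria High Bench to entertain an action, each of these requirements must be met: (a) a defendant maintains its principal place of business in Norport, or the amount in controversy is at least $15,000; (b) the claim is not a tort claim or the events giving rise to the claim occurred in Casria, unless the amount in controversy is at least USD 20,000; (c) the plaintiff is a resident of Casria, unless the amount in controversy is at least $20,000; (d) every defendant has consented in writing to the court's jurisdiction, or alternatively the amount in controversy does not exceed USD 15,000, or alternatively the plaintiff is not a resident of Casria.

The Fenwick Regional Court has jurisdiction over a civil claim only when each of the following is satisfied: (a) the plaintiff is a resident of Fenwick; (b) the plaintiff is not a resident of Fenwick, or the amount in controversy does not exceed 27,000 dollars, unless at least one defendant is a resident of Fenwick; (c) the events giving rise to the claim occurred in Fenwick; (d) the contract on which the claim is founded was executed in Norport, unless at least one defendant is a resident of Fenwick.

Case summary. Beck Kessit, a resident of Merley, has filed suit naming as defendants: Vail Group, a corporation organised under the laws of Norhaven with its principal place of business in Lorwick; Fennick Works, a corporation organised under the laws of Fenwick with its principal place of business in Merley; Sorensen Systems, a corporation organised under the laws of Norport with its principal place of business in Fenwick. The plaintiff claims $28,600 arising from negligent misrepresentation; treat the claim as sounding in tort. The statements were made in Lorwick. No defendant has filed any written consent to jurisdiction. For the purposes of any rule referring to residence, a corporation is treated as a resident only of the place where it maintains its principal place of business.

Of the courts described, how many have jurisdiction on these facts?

2

The Merley Regional Court:
  (a) Fennick Works resides in Merley. Condition met.
  (b) The claim does not concern real property. And the operative events occurred in Lorwick, not Merley, so the proviso does not save it. Not met.
  (c) The corporate defendant(s) are organised in Fenwick, Norhaven, Norport, not Merley. Not met.
  (d) The amount in controversy is $28,600, which meets the 5,000 dollars floor, which satisfies one of the alternatives. But the plaintiff resides in Merley, triggering the carve-out and defeating this condition. Not satisfied.
  → The court lacks jurisdiction.
The Civil Court of Norport:
  (a) The operative events occurred in Lorwick, not Norport; no defendant resides in Norport (they reside in Lorwick, Merley, Fenwick) — every alternative fails. The proviso rescues it, though: the amount in controversy is 28,600 dollars, which meets the $25,000 floor. Met.
  (b) The amount in controversy is $28,600, within the 50,000 dollars ceiling — that alternative is enough. Met.
  (c) The claim is a tort claim, not an employment claim, so one alternative holds. Condition met.
  (d) Beck Kessit resides in Merley, so one alternative holds. Condition met.
  → All conditions met; jurisdiction exists.
The Casria High Bench:
  (a) The amount in controversy is 28,600 dollars, which meets the 15,000 dollars floor, which satisfies one of the alternatives. Satisfied.
  (b) The claim is a tort claim; the operative events occurred in Lorwick, not Casria — every alternative fails. However, the amount in controversy is $28,600, which meets the $20,000 floor, so the 'unless' proviso supplies this condition. Satisfied.
  (c) The plaintiff resides in Merley, not Casria. The proviso rescues it, though: the amount in controversy is $28,600, which meets the 20,000 dollars floor. Condition met.
  (d) The plaintiff resides in Merley, which is not Casria, which satisfies one of the alternatives. Condition met.
  → Jurisdiction lies.
The Fenwick Regional Court:
  (a) The plaintiff resides in Merley, not Fenwick. Fails.
  (b) The plaintiff resides in Merley, which is not Fenwick, which satisfies one of the alternatives. Condition met.
  (c) The operative events occurred in Lorwick, not Fenwick. Condition not met.
  (d) No contract (and hence no place of execution) is alleged. The proviso rescues it, though: Sorensen Systems resides in Fenwick. Met.
  → No jurisdiction.
Courts with jurisdiction: the Civil Court of Norport, the Casria High Bench — 2 in total.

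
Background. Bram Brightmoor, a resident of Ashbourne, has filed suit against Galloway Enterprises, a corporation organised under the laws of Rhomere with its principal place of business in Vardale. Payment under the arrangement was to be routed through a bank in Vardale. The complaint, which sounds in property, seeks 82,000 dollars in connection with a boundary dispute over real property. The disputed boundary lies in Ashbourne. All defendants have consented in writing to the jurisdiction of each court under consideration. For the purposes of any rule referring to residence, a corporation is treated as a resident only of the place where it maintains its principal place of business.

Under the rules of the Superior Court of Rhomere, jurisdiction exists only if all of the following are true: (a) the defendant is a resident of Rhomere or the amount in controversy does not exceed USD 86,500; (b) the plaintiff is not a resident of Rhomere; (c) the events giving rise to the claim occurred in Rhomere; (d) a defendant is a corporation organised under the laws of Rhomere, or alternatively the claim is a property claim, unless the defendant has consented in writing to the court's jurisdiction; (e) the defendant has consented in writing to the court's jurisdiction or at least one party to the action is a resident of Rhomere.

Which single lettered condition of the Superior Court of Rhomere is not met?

The Superior Court of Rhomere:
  (a) The amount in controversy is USD 82,000, within the 86,500 dollars ceiling, so one alternative holds. Met.
  (b) The plaintiff resides in Ashbourne, which is not Rhomere. Satisfied.
  (c) The operative events occurred in Ashbourne, not Rhomere. Condition not met.
  (d) Galloway Enterprises is organised under the laws of Rhomere — that alternative is enough. Satisfied.
  (e) Every defendant has filed written consent, so this disjunct is met. Satisfied.
Only condition (c) fails.

(c)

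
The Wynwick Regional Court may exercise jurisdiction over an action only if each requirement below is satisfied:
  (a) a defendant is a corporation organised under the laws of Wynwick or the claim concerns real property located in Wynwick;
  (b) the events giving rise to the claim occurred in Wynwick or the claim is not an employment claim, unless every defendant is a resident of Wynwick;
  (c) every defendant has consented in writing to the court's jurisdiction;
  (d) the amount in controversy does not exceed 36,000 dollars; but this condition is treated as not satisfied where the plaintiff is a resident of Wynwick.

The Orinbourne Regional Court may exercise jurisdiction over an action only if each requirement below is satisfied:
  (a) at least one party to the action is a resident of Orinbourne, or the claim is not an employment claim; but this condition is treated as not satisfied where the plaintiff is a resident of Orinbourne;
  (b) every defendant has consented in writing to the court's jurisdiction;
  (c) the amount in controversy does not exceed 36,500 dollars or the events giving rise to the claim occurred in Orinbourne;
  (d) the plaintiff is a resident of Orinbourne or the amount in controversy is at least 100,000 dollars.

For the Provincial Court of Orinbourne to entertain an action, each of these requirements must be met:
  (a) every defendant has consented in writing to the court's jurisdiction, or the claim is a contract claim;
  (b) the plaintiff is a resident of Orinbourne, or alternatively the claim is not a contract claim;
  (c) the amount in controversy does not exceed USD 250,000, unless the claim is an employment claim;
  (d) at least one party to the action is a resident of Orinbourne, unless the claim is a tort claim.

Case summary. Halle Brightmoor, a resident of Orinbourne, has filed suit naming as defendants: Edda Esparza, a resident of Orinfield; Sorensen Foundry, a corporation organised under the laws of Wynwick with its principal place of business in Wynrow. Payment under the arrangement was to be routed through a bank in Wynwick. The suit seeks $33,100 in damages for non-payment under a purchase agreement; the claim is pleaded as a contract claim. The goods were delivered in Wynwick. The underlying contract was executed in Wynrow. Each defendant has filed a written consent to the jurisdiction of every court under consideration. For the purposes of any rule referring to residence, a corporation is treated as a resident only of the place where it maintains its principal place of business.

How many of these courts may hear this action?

The Wynwick Regional Court:
  (a) Sorensen Foundry is organised under the laws of Wynwick, so this disjunct is met. Met.
  (b) The operative events occurred in Wynwick, so this disjunct is met. Satisfied.
  (c) Every defendant has filed written consent. Satisfied.
  (d) The amount in controversy is USD 33,100, within the $36,000 ceiling. The exception is not triggered, since the plaintiff resides in Orinbourne, not Wynwick. Satisfied.
  → Jurisdiction lies.
The Orinbourne Regional Court:
  (a) Halle Brightmoor resides in Orinbourne, which satisfies one of the alternatives. But the carve-out bites: the plaintiff resides in Orinbourne. Not satisfied.
  (b) Every defendant has filed written consent. Satisfied.
  (c) The amount in controversy is $33,100, within the $36,500 ceiling, so one alternative holds. Condition met.
  (d) The plaintiff resides in Orinbourne — that alternative is enough. Condition met.
  → At least one condition fails; no jurisdiction.
The Provincial Court of Orinbourne:
  (a) Every defendant has filed written consent, so one alternative holds. Met.
  (b) The plaintiff resides in Orinbourne, so one alternative holds. Condition met.
  (c) The amount in controversy is USD 33,100, within the $250,000 ceiling. Condition met.
  (d) Halle Brightmoor resides in Orinbourne. Satisfied.
  → Every requirement is satisfied — jurisdiction.
Courts with jurisdiction: the Wynwick Regional Court, the Provincial Court of Orinbourne — 2 in total.

2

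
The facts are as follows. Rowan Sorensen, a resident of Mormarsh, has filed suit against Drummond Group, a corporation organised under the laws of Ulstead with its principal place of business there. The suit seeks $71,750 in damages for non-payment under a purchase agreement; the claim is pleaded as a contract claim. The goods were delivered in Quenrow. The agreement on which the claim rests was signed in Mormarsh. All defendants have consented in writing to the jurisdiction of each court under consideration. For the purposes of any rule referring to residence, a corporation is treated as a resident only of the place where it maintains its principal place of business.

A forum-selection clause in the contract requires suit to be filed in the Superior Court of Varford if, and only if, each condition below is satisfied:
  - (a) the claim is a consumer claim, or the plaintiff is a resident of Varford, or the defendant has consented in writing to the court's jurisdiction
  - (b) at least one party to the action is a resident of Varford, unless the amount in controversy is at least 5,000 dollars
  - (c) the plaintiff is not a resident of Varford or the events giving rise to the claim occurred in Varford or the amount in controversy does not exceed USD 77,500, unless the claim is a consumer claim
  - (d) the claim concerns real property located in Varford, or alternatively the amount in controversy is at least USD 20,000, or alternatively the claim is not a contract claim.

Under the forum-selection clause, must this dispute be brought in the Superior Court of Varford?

The Superior Court of Varford:
  (a) Every defendant has filed written consent, which satisfies one of the alternatives. Met.
  (b) No party resides in Varford. However, the amount in controversy is $71,750, which meets the 5,000 dollars floor, so the 'unless' proviso supplies this condition. Met.
  (c) The plaintiff resides in Mormarsh, which is not Varford — that alternative is enough. Met.
  (d) The amount in controversy is USD 71,750, which meets the USD 20,000 floor — that alternative is enough. Met.
  → The clause applies.

Yes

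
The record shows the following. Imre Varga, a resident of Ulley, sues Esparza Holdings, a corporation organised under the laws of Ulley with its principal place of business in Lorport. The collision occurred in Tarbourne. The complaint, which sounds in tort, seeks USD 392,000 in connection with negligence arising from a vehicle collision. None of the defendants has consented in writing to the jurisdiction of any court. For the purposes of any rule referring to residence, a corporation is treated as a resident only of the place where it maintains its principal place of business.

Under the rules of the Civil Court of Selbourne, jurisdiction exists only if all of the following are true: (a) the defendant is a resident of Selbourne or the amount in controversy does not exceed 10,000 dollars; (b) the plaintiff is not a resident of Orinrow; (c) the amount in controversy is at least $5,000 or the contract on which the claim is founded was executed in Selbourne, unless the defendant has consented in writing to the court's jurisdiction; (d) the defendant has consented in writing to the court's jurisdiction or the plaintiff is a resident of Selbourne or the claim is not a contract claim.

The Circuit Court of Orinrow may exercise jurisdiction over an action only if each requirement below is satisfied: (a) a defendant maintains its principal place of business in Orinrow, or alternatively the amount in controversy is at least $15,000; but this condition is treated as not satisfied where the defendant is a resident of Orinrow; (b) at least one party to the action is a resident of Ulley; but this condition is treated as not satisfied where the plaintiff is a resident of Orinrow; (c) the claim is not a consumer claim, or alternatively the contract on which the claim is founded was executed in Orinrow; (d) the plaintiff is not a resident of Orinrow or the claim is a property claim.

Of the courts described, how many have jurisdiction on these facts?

The Civil Court of Selbourne:
  (a) The defendant resides in Lorport, not Selbourne; the amount in controversy is 392,000 dollars, above the USD 10,000 ceiling — no alternative holds. Not satisfied.
  (b) The plaintiff resides in Ulley, which is not Orinrow. Satisfied.
  (c) The amount in controversy is 392,000 dollars, which meets the 5,000 dollars floor, which satisfies one of the alternatives. Satisfied.
  (d) The claim is a tort claim, not a contract claim, so one alternative holds. Met.
  → Not every requirement is met — no jurisdiction.
The Circuit Court of Orinrow:
  (a) The amount in controversy is $392,000, which meets the 15,000 dollars floor — that alternative is enough. And the carve-out is inapplicable — the defendant resides in Lorport, not Orinrow. Condition met.
  (b) Imre Varga resides in Ulley. The carve-out does not apply: the plaintiff resides in Ulley, not Orinrow. Met.
  (c) The claim is a tort claim, not a consumer claim — that alternative is enough. Condition met.
  (d) The plaintiff resides in Ulley, which is not Orinrow, so one alternative holds. Condition met.
  → Jurisdiction lies.
Courts with jurisdiction: the Circuit Court of Orinrow — 1 in total.

1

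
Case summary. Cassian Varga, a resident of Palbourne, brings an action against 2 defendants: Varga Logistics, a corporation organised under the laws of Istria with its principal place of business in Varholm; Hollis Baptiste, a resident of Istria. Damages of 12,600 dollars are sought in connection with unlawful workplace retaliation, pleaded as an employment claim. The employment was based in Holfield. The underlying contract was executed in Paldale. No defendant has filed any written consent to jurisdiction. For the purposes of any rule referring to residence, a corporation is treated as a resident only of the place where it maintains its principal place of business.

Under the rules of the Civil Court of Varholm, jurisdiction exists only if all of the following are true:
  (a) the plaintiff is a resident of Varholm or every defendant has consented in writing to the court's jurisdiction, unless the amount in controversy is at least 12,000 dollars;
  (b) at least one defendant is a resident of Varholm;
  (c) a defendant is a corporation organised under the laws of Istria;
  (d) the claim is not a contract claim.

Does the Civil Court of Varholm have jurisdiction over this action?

The Civil Court of Varholm:
  (a) The plaintiff resides in Palbourne, not Varholm; no such written consent has been filed — none of the alternatives is met. The proviso rescues it, though: the amount in controversy is $12,600, which meets the $12,000 floor. Condition met.
  (b) Varga Logistics resides in Varholm. Condition met.
  (c) Varga Logistics is organised under the laws of Istria. Satisfied.
  (d) The claim is an employment claim, not a contract claim. Met.
  → All conditions met; jurisdiction exists.

Yes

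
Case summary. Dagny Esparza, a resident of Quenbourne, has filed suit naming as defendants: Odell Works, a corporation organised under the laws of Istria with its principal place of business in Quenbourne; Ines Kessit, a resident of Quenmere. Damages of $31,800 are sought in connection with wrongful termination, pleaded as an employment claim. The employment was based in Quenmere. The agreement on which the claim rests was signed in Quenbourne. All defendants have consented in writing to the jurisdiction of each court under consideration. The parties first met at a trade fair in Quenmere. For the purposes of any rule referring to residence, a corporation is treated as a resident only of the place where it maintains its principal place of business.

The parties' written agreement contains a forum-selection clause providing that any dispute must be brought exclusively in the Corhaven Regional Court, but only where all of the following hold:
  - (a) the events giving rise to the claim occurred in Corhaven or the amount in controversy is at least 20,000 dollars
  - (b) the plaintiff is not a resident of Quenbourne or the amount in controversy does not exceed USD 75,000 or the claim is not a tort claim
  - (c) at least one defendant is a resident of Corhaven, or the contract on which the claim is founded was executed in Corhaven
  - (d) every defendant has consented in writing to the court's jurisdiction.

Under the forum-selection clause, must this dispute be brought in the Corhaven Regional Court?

No

The Corhaven Regional Court:
  (a) The amount in controversy is $31,800, which meets the USD 20,000 floor, so one alternative holds. Satisfied.
  (b) The amount in controversy is USD 31,800, within the USD 75,000 ceiling — that alternative is enough. Satisfied.
  (c) No defendant resides in Corhaven (they reside in Quenbourne, Quenmere); the contract was executed in Quenbourne, not Corhaven — none of the alternatives is met. Fails.
  (d) Every defendant has filed written consent. Condition met.
  → Forum clause is not triggered.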